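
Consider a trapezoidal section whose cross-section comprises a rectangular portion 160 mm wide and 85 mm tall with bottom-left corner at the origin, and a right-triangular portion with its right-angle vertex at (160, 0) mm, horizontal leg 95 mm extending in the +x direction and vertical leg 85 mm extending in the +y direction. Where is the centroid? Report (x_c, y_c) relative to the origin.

x_c = 105.56 mm, y_c = 39.26 mm

rectangular portion: A = 160 × 85 = 13600.00, centroid at (80.00, 42.50).
triangular portion: A = ½·95·85 = 4037.50, centroid at (191.67, 28.33).
ΣA = 17637.50 mm²
ΣAx_c = (13600.00)(80.00) + (4037.50)(191.67) = 1861854.17 mm³
ΣAy_c = (13600.00)(42.50) + (4037.50)(28.33) = 692395.83 mm³
x_c = 1861854.17 / 17637.50 = 105.56 mm
y_c = 692395.83 / 17637.50 = 39.26 mm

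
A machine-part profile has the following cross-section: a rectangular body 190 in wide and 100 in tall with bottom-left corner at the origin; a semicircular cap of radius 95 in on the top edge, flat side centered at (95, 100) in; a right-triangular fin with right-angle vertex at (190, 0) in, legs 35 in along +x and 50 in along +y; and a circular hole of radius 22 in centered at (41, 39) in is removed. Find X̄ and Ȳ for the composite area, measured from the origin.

X̄ = 100.39 in, Ȳ = 88.98 in

rectangular body: A = 190 × 100 = 19000.00, centroid at (95.00, 50.00).
semicircular top: A = ½π·95² = 14176.44, centroid at (95.00, 140.32).
triangular fin: A = ½·35·50 = 875.00, centroid at (201.67, 16.67).
hole: A = −π·22² = -1520.53, centroid at (41.00, 39.00).
ΣA = 32530.91 in², ΣAX̄ = 3265878.07 in³, ΣAȲ = 2894509.65 in³.
X̄ = 3265878.07/32530.91 = 100.39 in; Ȳ = 2894509.65/32530.91 = 88.98 in.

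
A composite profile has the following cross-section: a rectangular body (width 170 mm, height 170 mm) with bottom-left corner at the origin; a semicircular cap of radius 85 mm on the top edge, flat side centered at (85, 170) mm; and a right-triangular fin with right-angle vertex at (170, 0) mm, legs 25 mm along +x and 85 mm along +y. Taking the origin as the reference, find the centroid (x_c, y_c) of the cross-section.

rectangular body: A = 170 × 170 = 28900.00, centroid at (85.00, 85.00).
semicircular top: A = ½π·85² = 11349.00, centroid at (85.00, 206.08).
triangular fin: A = ½·25·85 = 1062.50, centroid at (178.33, 28.33).
ΣA = 41311.50 mm², ΣAx_c = 3610644.46 mm³, ΣAy_c = 4825351.42 mm³.
x_c = 3610644.46/41311.50 = 87.40 mm; y_c = 4825351.42/41311.50 = 116.80 mm.

x_c = 87.40 mm, y_c = 116.80 mm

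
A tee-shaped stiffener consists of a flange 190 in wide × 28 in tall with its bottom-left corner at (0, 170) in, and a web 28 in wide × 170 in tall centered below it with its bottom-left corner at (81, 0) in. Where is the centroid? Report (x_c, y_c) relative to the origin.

x_c = 95.00 in, y_c = 137.25 in

web: A = 28 × 170 = 4760.00, centroid at (95.00, 85.00).
flange: A = 190 × 28 = 5320.00, centroid at (95.00, 184.00).
ΣA = 10080.00 in², ΣAx_c = 957600.00 in³, ΣAy_c = 1383480.00 in³.
x_c = 957600.00/10080.00 = 95.00 in; y_c = 1383480.00/10080.00 = 137.25 in.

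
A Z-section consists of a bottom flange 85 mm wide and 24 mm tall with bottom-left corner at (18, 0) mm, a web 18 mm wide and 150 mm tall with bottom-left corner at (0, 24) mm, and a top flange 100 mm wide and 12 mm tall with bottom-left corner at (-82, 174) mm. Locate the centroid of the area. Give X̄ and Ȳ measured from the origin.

X̄ = 18.40 mm, Ȳ = 85.48 mm

bottom flange: A = 85 × 24 = 2040.00, centroid at (60.50, 12.00).
web: A = 18 × 150 = 2700.00, centroid at (9.00, 99.00).
top flange: A = 100 × 12 = 1200.00, centroid at (-32.00, 180.00).
ΣA = 5940.00 mm²
ΣAX̄ = (2040.00)(60.50) + (2700.00)(9.00) + (1200.00)(-32.00) = 109320.00 mm³
ΣAȲ = (2040.00)(12.00) + (2700.00)(99.00) + (1200.00)(180.00) = 507780.00 mm³
X̄ = 109320.00 / 5940.00 = 18.40 mm
Ȳ = 507780.00 / 5940.00 = 85.48 mm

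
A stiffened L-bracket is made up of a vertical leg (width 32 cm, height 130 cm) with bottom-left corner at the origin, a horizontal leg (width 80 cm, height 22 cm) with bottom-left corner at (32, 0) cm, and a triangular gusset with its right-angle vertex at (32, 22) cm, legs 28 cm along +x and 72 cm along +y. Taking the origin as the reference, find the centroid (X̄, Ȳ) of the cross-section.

Part | A | x̄ᵢ | ȳᵢ | A·x̄ᵢ | A·ȳᵢ
vertical leg | 4160.00 | 16.00 | 65.00 | 66560.00 | 270400.00
horizontal leg | 1760.00 | 72.00 | 11.00 | 126720.00 | 19360.00
gusset | 1008.00 | 41.33 | 46.00 | 41664.00 | 46368.00
Σ | 6928.00 |  |  | 234944.00 | 336128.00
X̄ = 234944.00 / 6928.00 = 33.91 cm
Ȳ = 336128.00 / 6928.00 = 48.52 cm

X̄ = 33.91 cm, Ȳ = 48.52 cm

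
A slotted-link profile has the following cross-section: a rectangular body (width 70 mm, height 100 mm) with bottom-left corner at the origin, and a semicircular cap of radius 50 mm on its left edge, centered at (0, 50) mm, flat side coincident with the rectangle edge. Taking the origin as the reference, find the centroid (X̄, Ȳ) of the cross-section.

X̄ = 14.80 mm, Ȳ = 50.00 mm

Part | A | x̄ᵢ | ȳᵢ | A·x̄ᵢ | A·ȳᵢ
rectangular body | 7000.00 | 35.00 | 50.00 | 245000.00 | 350000.00
semicircular end | 3926.99 | -21.22 | 50.00 | -83333.33 | 196349.54
Σ | 10926.99 |  |  | 161666.67 | 546349.54
X̄ = 161666.67 / 10926.99 = 14.80 mm
Ȳ = 546349.54 / 10926.99 = 50.00 mm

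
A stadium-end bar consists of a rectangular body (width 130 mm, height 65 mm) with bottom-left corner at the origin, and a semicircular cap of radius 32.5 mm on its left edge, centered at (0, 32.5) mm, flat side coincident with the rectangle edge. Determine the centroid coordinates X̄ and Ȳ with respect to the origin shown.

rectangular body: A = 130 × 65 = 8450.00, centroid at (65.00, 32.50).
semicircular end: A = ½π·32.5² = 1659.15, centroid at (-13.79, 32.50).
ΣA = 10109.15 mm², ΣAX̄ = 526364.58 mm³, ΣAȲ = 328547.49 mm³.
X̄ = 526364.58/10109.15 = 52.07 mm; Ȳ = 328547.49/10109.15 = 32.50 mm.

X̄ = 52.07 mm, Ȳ = 32.50 mm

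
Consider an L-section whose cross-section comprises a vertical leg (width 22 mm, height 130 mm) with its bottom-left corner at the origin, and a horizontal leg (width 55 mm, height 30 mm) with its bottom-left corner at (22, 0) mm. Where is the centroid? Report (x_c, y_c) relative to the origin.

Part | A | x̄ᵢ | ȳᵢ | A·x̄ᵢ | A·ȳᵢ
vertical leg | 2860.00 | 11.00 | 65.00 | 31460.00 | 185900.00
horizontal leg | 1650.00 | 49.50 | 15.00 | 81675.00 | 24750.00
Σ | 4510.00 |  |  | 113135.00 | 210650.00
x_c = 113135.00 / 4510.00 = 25.09 mm
y_c = 210650.00 / 4510.00 = 46.71 mm

x_c = 25.09 mm, y_c = 46.71 mm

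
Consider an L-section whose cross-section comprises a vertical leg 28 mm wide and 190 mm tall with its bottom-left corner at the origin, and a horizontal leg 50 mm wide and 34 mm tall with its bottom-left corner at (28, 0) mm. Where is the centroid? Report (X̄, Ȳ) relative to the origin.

X̄ = 23.44 mm, Ȳ = 76.11 mm

Part | A | x̄ᵢ | ȳᵢ | A·x̄ᵢ | A·ȳᵢ
vertical leg | 5320.00 | 14.00 | 95.00 | 74480.00 | 505400.00
horizontal leg | 1700.00 | 53.00 | 17.00 | 90100.00 | 28900.00
Σ | 7020.00 |  |  | 164580.00 | 534300.00
X̄ = 164580.00 / 7020.00 = 23.44 mm
Ȳ = 534300.00 / 7020.00 = 76.11 mm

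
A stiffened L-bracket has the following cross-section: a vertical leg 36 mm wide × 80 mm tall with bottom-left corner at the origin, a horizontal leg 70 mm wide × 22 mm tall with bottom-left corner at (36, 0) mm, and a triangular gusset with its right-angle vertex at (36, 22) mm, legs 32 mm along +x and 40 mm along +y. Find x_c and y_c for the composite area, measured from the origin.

x_c = 37.76 mm, y_c = 30.58 mm

vertical leg: A = 36 × 80 = 2880.00, centroid at (18.00, 40.00).
horizontal leg: A = 70 × 22 = 1540.00, centroid at (71.00, 11.00).
gusset: A = ½·32·40 = 640.00, centroid at (46.67, 35.33).
ΣA = 5060.00 mm², ΣAx_c = 191046.67 mm³, ΣAy_c = 154753.33 mm³.
x_c = 191046.67/5060.00 = 37.76 mm; y_c = 154753.33/5060.00 = 30.58 mm.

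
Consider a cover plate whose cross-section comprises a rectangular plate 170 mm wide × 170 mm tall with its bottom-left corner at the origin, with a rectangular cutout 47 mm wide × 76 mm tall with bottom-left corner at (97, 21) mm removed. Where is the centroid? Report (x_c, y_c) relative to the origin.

plate: A = 170 × 170 = 28900.00, centroid at (85.00, 85.00).
hole: A = −(47 × 76) = -3572.00, centroid at (120.50, 59.00).
ΣA = 25328.00 mm²
ΣAx_c = (28900.00)(85.00) + (-3572.00)(120.50) = 2026074.00 mm³
ΣAy_c = (28900.00)(85.00) + (-3572.00)(59.00) = 2245752.00 mm³
x_c = 2026074.00 / 25328.00 = 79.99 mm
y_c = 2245752.00 / 25328.00 = 88.67 mm

x_c = 79.99 mm, y_c = 88.67 mm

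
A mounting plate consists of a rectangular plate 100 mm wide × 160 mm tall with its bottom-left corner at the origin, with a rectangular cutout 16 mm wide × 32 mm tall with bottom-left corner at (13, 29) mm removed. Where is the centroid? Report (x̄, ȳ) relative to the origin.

x̄ = 50.96 mm, ȳ = 81.16 mm

Part | A | x̄ᵢ | ȳᵢ | A·x̄ᵢ | A·ȳᵢ
plate | 16000.00 | 50.00 | 80.00 | 800000.00 | 1280000.00
hole | -512.00 | 21.00 | 45.00 | -10752.00 | -23040.00
Σ | 15488.00 |  |  | 789248.00 | 1256960.00
x̄ = 789248.00 / 15488.00 = 50.96 mm
ȳ = 1256960.00 / 15488.00 = 81.16 mm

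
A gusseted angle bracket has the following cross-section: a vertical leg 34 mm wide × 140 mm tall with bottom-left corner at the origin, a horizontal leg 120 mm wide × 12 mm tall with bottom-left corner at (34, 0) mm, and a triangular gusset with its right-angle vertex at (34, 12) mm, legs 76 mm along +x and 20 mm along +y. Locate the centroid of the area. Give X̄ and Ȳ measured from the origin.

vertical leg: A = 34 × 140 = 4760.00, centroid at (17.00, 70.00).
horizontal leg: A = 120 × 12 = 1440.00, centroid at (94.00, 6.00).
gusset: A = ½·76·20 = 760.00, centroid at (59.33, 18.67).
ΣA = 6960.00 mm², ΣAX̄ = 261373.33 mm³, ΣAȲ = 356026.67 mm³.
X̄ = 261373.33/6960.00 = 37.55 mm; Ȳ = 356026.67/6960.00 = 51.15 mm.

X̄ = 37.55 mm, Ȳ = 51.15 mm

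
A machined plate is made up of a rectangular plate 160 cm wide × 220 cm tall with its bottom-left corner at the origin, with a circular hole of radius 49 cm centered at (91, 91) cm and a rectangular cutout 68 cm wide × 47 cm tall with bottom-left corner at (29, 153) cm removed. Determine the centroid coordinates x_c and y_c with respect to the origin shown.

x_c = 78.83 cm, y_c = 107.17 cm

Part | A | x̄ᵢ | ȳᵢ | A·x̄ᵢ | A·ȳᵢ
plate | 35200.00 | 80.00 | 110.00 | 2816000.00 | 3872000.00
hole 1 | -7542.96 | 91.00 | 91.00 | -686409.72 | -686409.72
hole 2 | -3196.00 | 63.00 | 176.50 | -201348.00 | -564094.00
Σ | 24461.04 |  |  | 1928242.28 | 2621496.28
x_c = 1928242.28 / 24461.04 = 78.83 cm
y_c = 2621496.28 / 24461.04 = 107.17 cm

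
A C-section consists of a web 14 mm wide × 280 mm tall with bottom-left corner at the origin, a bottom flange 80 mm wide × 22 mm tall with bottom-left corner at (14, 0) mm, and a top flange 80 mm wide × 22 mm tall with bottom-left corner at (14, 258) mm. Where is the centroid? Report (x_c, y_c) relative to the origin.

web: A = 14 × 280 = 3920.00, centroid at (7.00, 140.00).
bottom flange: A = 80 × 22 = 1760.00, centroid at (54.00, 11.00).
top flange: A = 80 × 22 = 1760.00, centroid at (54.00, 269.00).
ΣA = 7440.00 mm²
ΣAx_c = (3920.00)(7.00) + (1760.00)(54.00) + (1760.00)(54.00) = 217520.00 mm³
ΣAy_c = (3920.00)(140.00) + (1760.00)(11.00) + (1760.00)(269.00) = 1041600.00 mm³
x_c = 217520.00 / 7440.00 = 29.24 mm
y_c = 1041600.00 / 7440.00 = 140.00 mm

x_c = 29.24 mm, y_c = 140.00 mm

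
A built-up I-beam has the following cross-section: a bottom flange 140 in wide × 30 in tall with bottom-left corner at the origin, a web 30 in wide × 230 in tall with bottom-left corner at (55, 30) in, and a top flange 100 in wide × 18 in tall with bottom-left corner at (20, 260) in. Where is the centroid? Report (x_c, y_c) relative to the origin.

bottom flange: A = 140 × 30 = 4200.00, centroid at (70.00, 15.00).
web: A = 30 × 230 = 6900.00, centroid at (70.00, 145.00).
top flange: A = 100 × 18 = 1800.00, centroid at (70.00, 269.00).
ΣA = 12900.00 in², ΣAx_c = 903000.00 in³, ΣAy_c = 1547700.00 in³.
x_c = 903000.00/12900.00 = 70.00 in; y_c = 1547700.00/12900.00 = 119.98 in.

x_c = 70.00 in, y_c = 119.98 in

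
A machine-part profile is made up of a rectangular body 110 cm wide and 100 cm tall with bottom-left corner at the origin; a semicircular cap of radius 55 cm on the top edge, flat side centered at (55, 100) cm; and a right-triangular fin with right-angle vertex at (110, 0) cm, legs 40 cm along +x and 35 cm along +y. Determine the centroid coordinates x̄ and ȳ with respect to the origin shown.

rectangular body: A = 110 × 100 = 11000.00, centroid at (55.00, 50.00).
semicircular top: A = ½π·55² = 4751.66, centroid at (55.00, 123.34).
triangular fin: A = ½·40·35 = 700.00, centroid at (123.33, 11.67).
ΣA = 16451.66 cm²
ΣAx̄ = (11000.00)(55.00) + (4751.66)(55.00) + (700.00)(123.33) = 952674.57 cm³
ΣAȳ = (11000.00)(50.00) + (4751.66)(123.34) + (700.00)(11.67) = 1144249.22 cm³
x̄ = 952674.57 / 16451.66 = 57.91 cm
ȳ = 1144249.22 / 16451.66 = 69.55 cm

x̄ = 57.91 cm, ȳ = 69.55 cm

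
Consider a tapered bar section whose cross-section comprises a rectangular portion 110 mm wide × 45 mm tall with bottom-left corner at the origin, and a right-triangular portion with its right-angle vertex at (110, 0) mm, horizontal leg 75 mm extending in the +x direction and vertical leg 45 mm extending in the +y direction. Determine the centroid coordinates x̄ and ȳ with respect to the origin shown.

x̄ = 75.34 mm, ȳ = 20.59 mm

rectangular portion: A = 110 × 45 = 4950.00, centroid at (55.00, 22.50).
triangular portion: A = ½·75·45 = 1687.50, centroid at (135.00, 15.00).
ΣA = 6637.50 mm²
ΣAx̄ = (4950.00)(55.00) + (1687.50)(135.00) = 500062.50 mm³
ΣAȳ = (4950.00)(22.50) + (1687.50)(15.00) = 136687.50 mm³
x̄ = 500062.50 / 6637.50 = 75.34 mm
ȳ = 136687.50 / 6637.50 = 20.59 mm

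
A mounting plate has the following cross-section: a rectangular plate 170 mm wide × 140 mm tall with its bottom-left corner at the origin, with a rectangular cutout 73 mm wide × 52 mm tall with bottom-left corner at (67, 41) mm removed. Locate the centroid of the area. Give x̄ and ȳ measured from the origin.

Part | A | x̄ᵢ | ȳᵢ | A·x̄ᵢ | A·ȳᵢ
plate | 23800.00 | 85.00 | 70.00 | 2023000.00 | 1666000.00
hole | -3796.00 | 103.50 | 67.00 | -392886.00 | -254332.00
Σ | 20004.00 |  |  | 1630114.00 | 1411668.00
x̄ = 1630114.00 / 20004.00 = 81.49 mm
ȳ = 1411668.00 / 20004.00 = 70.57 mm

x̄ = 81.49 mm, ȳ = 70.57 mm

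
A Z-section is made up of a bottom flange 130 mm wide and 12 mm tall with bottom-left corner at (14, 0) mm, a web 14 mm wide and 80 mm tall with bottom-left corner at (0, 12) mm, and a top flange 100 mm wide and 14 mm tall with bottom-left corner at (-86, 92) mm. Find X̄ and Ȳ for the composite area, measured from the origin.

X̄ = 19.77 mm, Ȳ = 50.54 mm

bottom flange: A = 130 × 12 = 1560.00, centroid at (79.00, 6.00).
web: A = 14 × 80 = 1120.00, centroid at (7.00, 52.00).
top flange: A = 100 × 14 = 1400.00, centroid at (-36.00, 99.00).
ΣA = 4080.00 mm², ΣAX̄ = 80680.00 mm³, ΣAȲ = 206200.00 mm³.
X̄ = 80680.00/4080.00 = 19.77 mm; Ȳ = 206200.00/4080.00 = 50.54 mm.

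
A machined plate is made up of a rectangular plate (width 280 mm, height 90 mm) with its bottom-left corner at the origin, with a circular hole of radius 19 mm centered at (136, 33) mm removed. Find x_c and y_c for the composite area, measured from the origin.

plate: A = 280 × 90 = 25200.00, centroid at (140.00, 45.00).
hole: A = −π·19² = -1134.11, centroid at (136.00, 33.00).
ΣA = 24065.89 mm²
ΣAx_c = (25200.00)(140.00) + (-1134.11)(136.00) = 3373760.37 mm³
ΣAy_c = (25200.00)(45.00) + (-1134.11)(33.00) = 1096574.21 mm³
x_c = 3373760.37 / 24065.89 = 140.19 mm
y_c = 1096574.21 / 24065.89 = 45.57 mm

x_c = 140.19 mm, y_c = 45.57 mm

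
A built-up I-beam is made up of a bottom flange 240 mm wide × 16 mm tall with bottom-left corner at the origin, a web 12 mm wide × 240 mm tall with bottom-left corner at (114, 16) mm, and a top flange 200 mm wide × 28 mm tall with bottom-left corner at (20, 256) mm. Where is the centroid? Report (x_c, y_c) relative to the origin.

bottom flange: A = 240 × 16 = 3840.00, centroid at (120.00, 8.00).
web: A = 12 × 240 = 2880.00, centroid at (120.00, 136.00).
top flange: A = 200 × 28 = 5600.00, centroid at (120.00, 270.00).
ΣA = 12320.00 mm²
ΣAx_c = (3840.00)(120.00) + (2880.00)(120.00) + (5600.00)(120.00) = 1478400.00 mm³
ΣAy_c = (3840.00)(8.00) + (2880.00)(136.00) + (5600.00)(270.00) = 1934400.00 mm³
x_c = 1478400.00 / 12320.00 = 120.00 mm
y_c = 1934400.00 / 12320.00 = 157.01 mm

x_c = 120.00 mm, y_c = 157.01 mm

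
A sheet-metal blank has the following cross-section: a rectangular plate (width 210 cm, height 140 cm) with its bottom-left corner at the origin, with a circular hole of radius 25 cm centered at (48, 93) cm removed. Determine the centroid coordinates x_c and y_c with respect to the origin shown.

x_c = 109.08 cm, y_c = 68.35 cm

plate: A = 210 × 140 = 29400.00, centroid at (105.00, 70.00).
hole: A = −π·25² = -1963.50, centroid at (48.00, 93.00).
ΣA = 27436.50 cm²
ΣAx_c = (29400.00)(105.00) + (-1963.50)(48.00) = 2992752.22 cm³
ΣAy_c = (29400.00)(70.00) + (-1963.50)(93.00) = 1875394.93 cm³
x_c = 2992752.22 / 27436.50 = 109.08 cm
y_c = 1875394.93 / 27436.50 = 68.35 cm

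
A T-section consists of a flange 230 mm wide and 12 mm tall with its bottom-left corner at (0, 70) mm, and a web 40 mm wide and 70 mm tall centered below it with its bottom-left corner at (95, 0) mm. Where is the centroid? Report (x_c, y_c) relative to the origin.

web: A = 40 × 70 = 2800.00, centroid at (115.00, 35.00).
flange: A = 230 × 12 = 2760.00, centroid at (115.00, 76.00).
ΣA = 5560.00 mm², ΣAx_c = 639400.00 mm³, ΣAy_c = 307760.00 mm³.
x_c = 639400.00/5560.00 = 115.00 mm; y_c = 307760.00/5560.00 = 55.35 mm.

x_c = 115.00 mm, y_c = 55.35 mm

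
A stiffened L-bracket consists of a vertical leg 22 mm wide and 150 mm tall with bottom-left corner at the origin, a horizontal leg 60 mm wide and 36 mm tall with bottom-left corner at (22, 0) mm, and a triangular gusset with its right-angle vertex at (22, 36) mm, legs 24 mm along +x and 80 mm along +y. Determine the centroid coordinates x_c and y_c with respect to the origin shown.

vertical leg: A = 22 × 150 = 3300.00, centroid at (11.00, 75.00).
horizontal leg: A = 60 × 36 = 2160.00, centroid at (52.00, 18.00).
gusset: A = ½·24·80 = 960.00, centroid at (30.00, 62.67).
ΣA = 6420.00 mm², ΣAx_c = 177420.00 mm³, ΣAy_c = 346540.00 mm³.
x_c = 177420.00/6420.00 = 27.64 mm; y_c = 346540.00/6420.00 = 53.98 mm.

x_c = 27.64 mm, y_c = 53.98 mm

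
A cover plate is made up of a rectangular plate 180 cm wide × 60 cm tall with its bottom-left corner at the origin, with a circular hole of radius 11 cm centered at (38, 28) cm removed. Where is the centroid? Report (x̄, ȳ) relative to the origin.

Part | A | x̄ᵢ | ȳᵢ | A·x̄ᵢ | A·ȳᵢ
plate | 10800.00 | 90.00 | 30.00 | 972000.00 | 324000.00
hole | -380.13 | 38.00 | 28.00 | -14445.04 | -10643.72
Σ | 10419.87 |  |  | 957554.96 | 313356.28
x̄ = 957554.96 / 10419.87 = 91.90 cm
ȳ = 313356.28 / 10419.87 = 30.07 cm

x̄ = 91.90 cm, ȳ = 30.07 cm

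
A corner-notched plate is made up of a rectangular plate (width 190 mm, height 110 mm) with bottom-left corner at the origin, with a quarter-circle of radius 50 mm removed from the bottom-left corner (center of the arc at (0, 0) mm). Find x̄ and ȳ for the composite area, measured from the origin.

x̄ = 102.65 mm, ȳ = 58.50 mm

plate: A = 190 × 110 = 20900.00, centroid at (95.00, 55.00).
removed quarter-circle: A = −¼π·50² = -1963.50, centroid at (21.22, 21.22).
ΣA = 18936.50 mm²
ΣAx̄ = (20900.00)(95.00) + (-1963.50)(21.22) = 1943833.33 mm³
ΣAȳ = (20900.00)(55.00) + (-1963.50)(21.22) = 1107833.33 mm³
x̄ = 1943833.33 / 18936.50 = 102.65 mm
ȳ = 1107833.33 / 18936.50 = 58.50 mm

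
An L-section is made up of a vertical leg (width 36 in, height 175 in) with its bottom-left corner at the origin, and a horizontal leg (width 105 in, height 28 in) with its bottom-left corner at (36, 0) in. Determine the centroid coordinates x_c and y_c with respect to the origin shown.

x_c = 40.43 in, y_c = 64.11 in

vertical leg: A = 36 × 175 = 6300.00, centroid at (18.00, 87.50).
horizontal leg: A = 105 × 28 = 2940.00, centroid at (88.50, 14.00).
ΣA = 9240.00 in²
ΣAx_c = (6300.00)(18.00) + (2940.00)(88.50) = 373590.00 in³
ΣAy_c = (6300.00)(87.50) + (2940.00)(14.00) = 592410.00 in³
x_c = 373590.00 / 9240.00 = 40.43 in
y_c = 592410.00 / 9240.00 = 64.11 in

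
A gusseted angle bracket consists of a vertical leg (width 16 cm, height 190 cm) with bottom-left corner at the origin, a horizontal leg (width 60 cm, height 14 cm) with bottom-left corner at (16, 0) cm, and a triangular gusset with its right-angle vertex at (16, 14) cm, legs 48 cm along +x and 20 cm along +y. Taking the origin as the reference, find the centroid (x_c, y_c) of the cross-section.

Part | A | x̄ᵢ | ȳᵢ | A·x̄ᵢ | A·ȳᵢ
vertical leg | 3040.00 | 8.00 | 95.00 | 24320.00 | 288800.00
horizontal leg | 840.00 | 46.00 | 7.00 | 38640.00 | 5880.00
gusset | 480.00 | 32.00 | 20.67 | 15360.00 | 9920.00
Σ | 4360.00 |  |  | 78320.00 | 304600.00
x_c = 78320.00 / 4360.00 = 17.96 cm
y_c = 304600.00 / 4360.00 = 69.86 cm

x_c = 17.96 cm, y_c = 69.86 cm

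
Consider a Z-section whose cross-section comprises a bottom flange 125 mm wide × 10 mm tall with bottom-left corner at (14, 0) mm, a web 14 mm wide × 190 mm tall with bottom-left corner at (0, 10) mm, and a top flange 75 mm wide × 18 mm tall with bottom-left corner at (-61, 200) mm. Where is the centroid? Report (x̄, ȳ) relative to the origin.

x̄ = 15.69 mm, ȳ = 107.93 mm

Part | A | x̄ᵢ | ȳᵢ | A·x̄ᵢ | A·ȳᵢ
bottom flange | 1250.00 | 76.50 | 5.00 | 95625.00 | 6250.00
web | 2660.00 | 7.00 | 105.00 | 18620.00 | 279300.00
top flange | 1350.00 | -23.50 | 209.00 | -31725.00 | 282150.00
Σ | 5260.00 |  |  | 82520.00 | 567700.00
x̄ = 82520.00 / 5260.00 = 15.69 mm
ȳ = 567700.00 / 5260.00 = 107.93 mm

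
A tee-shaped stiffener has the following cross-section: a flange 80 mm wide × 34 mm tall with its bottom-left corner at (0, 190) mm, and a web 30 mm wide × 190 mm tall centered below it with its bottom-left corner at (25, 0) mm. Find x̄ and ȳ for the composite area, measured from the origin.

x̄ = 40.00 mm, ȳ = 131.18 mm

web: A = 30 × 190 = 5700.00, centroid at (40.00, 95.00).
flange: A = 80 × 34 = 2720.00, centroid at (40.00, 207.00).
ΣA = 8420.00 mm², ΣAx̄ = 336800.00 mm³, ΣAȳ = 1104540.00 mm³.
x̄ = 336800.00/8420.00 = 40.00 mm; ȳ = 1104540.00/8420.00 = 131.18 mm.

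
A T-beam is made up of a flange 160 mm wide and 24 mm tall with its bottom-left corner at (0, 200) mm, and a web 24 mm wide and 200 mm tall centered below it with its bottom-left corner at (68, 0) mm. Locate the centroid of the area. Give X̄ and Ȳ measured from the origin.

Part | A | x̄ᵢ | ȳᵢ | A·x̄ᵢ | A·ȳᵢ
web | 4800.00 | 80.00 | 100.00 | 384000.00 | 480000.00
flange | 3840.00 | 80.00 | 212.00 | 307200.00 | 814080.00
Σ | 8640.00 |  |  | 691200.00 | 1294080.00
X̄ = 691200.00 / 8640.00 = 80.00 mm
Ȳ = 1294080.00 / 8640.00 = 149.78 mm

X̄ = 80.00 mm, Ȳ = 149.78 mm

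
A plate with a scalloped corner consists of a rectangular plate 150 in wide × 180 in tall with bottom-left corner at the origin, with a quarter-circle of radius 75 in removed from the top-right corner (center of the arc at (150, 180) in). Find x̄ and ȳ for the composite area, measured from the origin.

x̄ = 66.55 in, ȳ = 78.62 in

plate: A = 150 × 180 = 27000.00, centroid at (75.00, 90.00).
removed quarter-circle: A = −¼π·75² = -4417.86, centroid at (118.17, 148.17).
ΣA = 22582.14 in², ΣAx̄ = 1502945.30 in³, ΣAȳ = 1775409.36 in³.
x̄ = 1502945.30/22582.14 = 66.55 in; ȳ = 1775409.36/22582.14 = 78.62 in.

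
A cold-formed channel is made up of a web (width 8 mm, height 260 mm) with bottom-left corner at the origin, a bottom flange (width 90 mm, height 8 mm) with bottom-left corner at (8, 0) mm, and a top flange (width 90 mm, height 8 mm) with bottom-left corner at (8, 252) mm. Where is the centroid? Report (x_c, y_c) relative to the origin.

x_c = 24.05 mm, y_c = 130.00 mm

web: A = 8 × 260 = 2080.00, centroid at (4.00, 130.00).
bottom flange: A = 90 × 8 = 720.00, centroid at (53.00, 4.00).
top flange: A = 90 × 8 = 720.00, centroid at (53.00, 256.00).
ΣA = 3520.00 mm²
ΣAx_c = (2080.00)(4.00) + (720.00)(53.00) + (720.00)(53.00) = 84640.00 mm³
ΣAy_c = (2080.00)(130.00) + (720.00)(4.00) + (720.00)(256.00) = 457600.00 mm³
x_c = 84640.00 / 3520.00 = 24.05 mm
y_c = 457600.00 / 3520.00 = 130.00 mm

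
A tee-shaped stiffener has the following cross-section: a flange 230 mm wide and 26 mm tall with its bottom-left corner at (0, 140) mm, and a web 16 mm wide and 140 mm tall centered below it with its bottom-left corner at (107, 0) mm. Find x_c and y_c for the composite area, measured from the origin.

x_c = 115.00 mm, y_c = 130.38 mm

Part | A | x̄ᵢ | ȳᵢ | A·x̄ᵢ | A·ȳᵢ
web | 2240.00 | 115.00 | 70.00 | 257600.00 | 156800.00
flange | 5980.00 | 115.00 | 153.00 | 687700.00 | 914940.00
Σ | 8220.00 |  |  | 945300.00 | 1071740.00
x_c = 945300.00 / 8220.00 = 115.00 mm
y_c = 1071740.00 / 8220.00 = 130.38 mm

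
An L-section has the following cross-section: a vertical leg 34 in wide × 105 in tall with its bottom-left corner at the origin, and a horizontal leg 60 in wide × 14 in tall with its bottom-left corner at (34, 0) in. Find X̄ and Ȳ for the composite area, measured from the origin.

X̄ = 25.95 in, Ȳ = 43.83 in

vertical leg: A = 34 × 105 = 3570.00, centroid at (17.00, 52.50).
horizontal leg: A = 60 × 14 = 840.00, centroid at (64.00, 7.00).
ΣA = 4410.00 in²
ΣAX̄ = (3570.00)(17.00) + (840.00)(64.00) = 114450.00 in³
ΣAȲ = (3570.00)(52.50) + (840.00)(7.00) = 193305.00 in³
X̄ = 114450.00 / 4410.00 = 25.95 in
Ȳ = 193305.00 / 4410.00 = 43.83 in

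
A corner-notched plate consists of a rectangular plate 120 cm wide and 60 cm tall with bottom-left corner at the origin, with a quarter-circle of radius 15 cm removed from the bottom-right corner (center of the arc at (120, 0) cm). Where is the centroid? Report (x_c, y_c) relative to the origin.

x_c = 58.65 cm, y_c = 30.59 cm

plate: A = 120 × 60 = 7200.00, centroid at (60.00, 30.00).
removed quarter-circle: A = −¼π·15² = -176.71, centroid at (113.63, 6.37).
ΣA = 7023.29 cm², ΣAx_c = 411919.25 cm³, ΣAy_c = 214875.00 cm³.
x_c = 411919.25/7023.29 = 58.65 cm; y_c = 214875.00/7023.29 = 30.59 cm.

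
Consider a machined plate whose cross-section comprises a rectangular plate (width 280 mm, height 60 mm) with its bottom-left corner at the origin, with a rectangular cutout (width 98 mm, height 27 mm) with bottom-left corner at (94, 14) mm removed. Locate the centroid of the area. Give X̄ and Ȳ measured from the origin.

Part | A | x̄ᵢ | ȳᵢ | A·x̄ᵢ | A·ȳᵢ
plate | 16800.00 | 140.00 | 30.00 | 2352000.00 | 504000.00
hole | -2646.00 | 143.00 | 27.50 | -378378.00 | -72765.00
Σ | 14154.00 |  |  | 1973622.00 | 431235.00
X̄ = 1973622.00 / 14154.00 = 139.44 mm
Ȳ = 431235.00 / 14154.00 = 30.47 mm

X̄ = 139.44 mm, Ȳ = 30.47 mm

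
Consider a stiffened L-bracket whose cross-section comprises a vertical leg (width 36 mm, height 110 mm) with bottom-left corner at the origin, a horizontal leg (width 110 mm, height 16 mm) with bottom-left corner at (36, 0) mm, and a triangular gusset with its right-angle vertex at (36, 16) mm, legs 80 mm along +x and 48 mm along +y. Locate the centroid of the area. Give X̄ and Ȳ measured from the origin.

Part | A | x̄ᵢ | ȳᵢ | A·x̄ᵢ | A·ȳᵢ
vertical leg | 3960.00 | 18.00 | 55.00 | 71280.00 | 217800.00
horizontal leg | 1760.00 | 91.00 | 8.00 | 160160.00 | 14080.00
gusset | 1920.00 | 62.67 | 32.00 | 120320.00 | 61440.00
Σ | 7640.00 |  |  | 351760.00 | 293320.00
X̄ = 351760.00 / 7640.00 = 46.04 mm
Ȳ = 293320.00 / 7640.00 = 38.39 mm

X̄ = 46.04 mm, Ȳ = 38.39 mm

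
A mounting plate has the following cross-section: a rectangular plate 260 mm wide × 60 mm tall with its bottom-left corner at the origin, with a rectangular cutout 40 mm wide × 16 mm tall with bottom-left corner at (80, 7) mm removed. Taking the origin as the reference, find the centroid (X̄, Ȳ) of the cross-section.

X̄ = 131.28 mm, Ȳ = 30.64 mm

plate: A = 260 × 60 = 15600.00, centroid at (130.00, 30.00).
hole: A = −(40 × 16) = -640.00, centroid at (100.00, 15.00).
ΣA = 14960.00 mm²
ΣAX̄ = (15600.00)(130.00) + (-640.00)(100.00) = 1964000.00 mm³
ΣAȲ = (15600.00)(30.00) + (-640.00)(15.00) = 458400.00 mm³
X̄ = 1964000.00 / 14960.00 = 131.28 mm
Ȳ = 458400.00 / 14960.00 = 30.64 mm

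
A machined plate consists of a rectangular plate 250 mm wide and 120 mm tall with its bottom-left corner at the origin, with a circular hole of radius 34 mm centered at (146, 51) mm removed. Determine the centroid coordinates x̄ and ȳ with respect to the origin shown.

x̄ = 122.11 mm, ȳ = 61.24 mm

Part | A | x̄ᵢ | ȳᵢ | A·x̄ᵢ | A·ȳᵢ
plate | 30000.00 | 125.00 | 60.00 | 3750000.00 | 1800000.00
hole | -3631.68 | 146.00 | 51.00 | -530225.44 | -185215.74
Σ | 26368.32 |  |  | 3219774.56 | 1614784.26
x̄ = 3219774.56 / 26368.32 = 122.11 mm
ȳ = 1614784.26 / 26368.32 = 61.24 mm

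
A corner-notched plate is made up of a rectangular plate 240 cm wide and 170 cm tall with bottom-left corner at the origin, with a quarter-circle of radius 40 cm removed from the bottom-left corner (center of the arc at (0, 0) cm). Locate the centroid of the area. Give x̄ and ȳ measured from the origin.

x̄ = 123.27 cm, ȳ = 87.16 cm

plate: A = 240 × 170 = 40800.00, centroid at (120.00, 85.00).
removed quarter-circle: A = −¼π·40² = -1256.64, centroid at (16.98, 16.98).
ΣA = 39543.36 cm², ΣAx̄ = 4874666.67 cm³, ΣAȳ = 3446666.67 cm³.
x̄ = 4874666.67/39543.36 = 123.27 cm; ȳ = 3446666.67/39543.36 = 87.16 cm.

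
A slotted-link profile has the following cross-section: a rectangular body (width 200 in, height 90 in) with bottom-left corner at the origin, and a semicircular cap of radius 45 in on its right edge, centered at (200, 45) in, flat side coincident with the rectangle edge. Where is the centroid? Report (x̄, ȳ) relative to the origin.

x̄ = 117.89 in, ȳ = 45.00 in

rectangular body: A = 200 × 90 = 18000.00, centroid at (100.00, 45.00).
semicircular end: A = ½π·45² = 3180.86, centroid at (219.10, 45.00).
ΣA = 21180.86 in²
ΣAx̄ = (18000.00)(100.00) + (3180.86)(219.10) = 2496922.51 in³
ΣAȳ = (18000.00)(45.00) + (3180.86)(45.00) = 953138.82 in³
x̄ = 2496922.51 / 21180.86 = 117.89 in
ȳ = 953138.82 / 21180.86 = 45.00 in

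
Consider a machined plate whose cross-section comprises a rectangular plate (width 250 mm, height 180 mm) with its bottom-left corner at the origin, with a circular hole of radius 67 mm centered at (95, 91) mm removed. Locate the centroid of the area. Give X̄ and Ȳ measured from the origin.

X̄ = 138.69 mm, Ȳ = 89.54 mm

plate: A = 250 × 180 = 45000.00, centroid at (125.00, 90.00).
hole: A = −π·67² = -14102.61, centroid at (95.00, 91.00).
ΣA = 30897.39 mm²
ΣAX̄ = (45000.00)(125.00) + (-14102.61)(95.00) = 4285252.10 mm³
ΣAȲ = (45000.00)(90.00) + (-14102.61)(91.00) = 2766662.54 mm³
X̄ = 4285252.10 / 30897.39 = 138.69 mm
Ȳ = 2766662.54 / 30897.39 = 89.54 mm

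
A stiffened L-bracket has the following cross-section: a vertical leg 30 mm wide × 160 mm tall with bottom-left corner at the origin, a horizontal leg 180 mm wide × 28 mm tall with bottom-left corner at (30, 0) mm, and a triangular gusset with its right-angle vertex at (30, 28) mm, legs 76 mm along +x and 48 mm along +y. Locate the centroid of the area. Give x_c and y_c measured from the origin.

x_c = 66.68 mm, y_c = 45.85 mm

vertical leg: A = 30 × 160 = 4800.00, centroid at (15.00, 80.00).
horizontal leg: A = 180 × 28 = 5040.00, centroid at (120.00, 14.00).
gusset: A = ½·76·48 = 1824.00, centroid at (55.33, 44.00).
ΣA = 11664.00 mm², ΣAx_c = 777728.00 mm³, ΣAy_c = 534816.00 mm³.
x_c = 777728.00/11664.00 = 66.68 mm; y_c = 534816.00/11664.00 = 45.85 mm.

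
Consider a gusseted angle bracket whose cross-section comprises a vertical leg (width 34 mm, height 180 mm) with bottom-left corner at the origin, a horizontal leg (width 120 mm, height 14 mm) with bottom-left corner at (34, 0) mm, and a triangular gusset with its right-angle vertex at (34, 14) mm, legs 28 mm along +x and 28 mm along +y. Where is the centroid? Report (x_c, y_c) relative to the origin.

x_c = 34.05 mm, y_c = 69.79 mm

vertical leg: A = 34 × 180 = 6120.00, centroid at (17.00, 90.00).
horizontal leg: A = 120 × 14 = 1680.00, centroid at (94.00, 7.00).
gusset: A = ½·28·28 = 392.00, centroid at (43.33, 23.33).
ΣA = 8192.00 mm²
ΣAx_c = (6120.00)(17.00) + (1680.00)(94.00) + (392.00)(43.33) = 278946.67 mm³
ΣAy_c = (6120.00)(90.00) + (1680.00)(7.00) + (392.00)(23.33) = 571706.67 mm³
x_c = 278946.67 / 8192.00 = 34.05 mm
y_c = 571706.67 / 8192.00 = 69.79 mm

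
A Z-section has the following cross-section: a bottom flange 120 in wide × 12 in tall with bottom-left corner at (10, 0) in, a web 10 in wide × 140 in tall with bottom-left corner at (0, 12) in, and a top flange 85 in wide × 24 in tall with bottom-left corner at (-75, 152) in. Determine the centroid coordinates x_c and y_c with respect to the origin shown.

x_c = 8.50 in, y_c = 93.85 in

bottom flange: A = 120 × 12 = 1440.00, centroid at (70.00, 6.00).
web: A = 10 × 140 = 1400.00, centroid at (5.00, 82.00).
top flange: A = 85 × 24 = 2040.00, centroid at (-32.50, 164.00).
ΣA = 4880.00 in²
ΣAx_c = (1440.00)(70.00) + (1400.00)(5.00) + (2040.00)(-32.50) = 41500.00 in³
ΣAy_c = (1440.00)(6.00) + (1400.00)(82.00) + (2040.00)(164.00) = 458000.00 in³
x_c = 41500.00 / 4880.00 = 8.50 in
y_c = 458000.00 / 4880.00 = 93.85 in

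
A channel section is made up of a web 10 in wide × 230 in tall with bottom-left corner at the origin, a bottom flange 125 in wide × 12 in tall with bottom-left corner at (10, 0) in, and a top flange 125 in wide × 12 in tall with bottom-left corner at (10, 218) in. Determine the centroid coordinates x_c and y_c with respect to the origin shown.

web: A = 10 × 230 = 2300.00, centroid at (5.00, 115.00).
bottom flange: A = 125 × 12 = 1500.00, centroid at (72.50, 6.00).
top flange: A = 125 × 12 = 1500.00, centroid at (72.50, 224.00).
ΣA = 5300.00 in², ΣAx_c = 229000.00 in³, ΣAy_c = 609500.00 in³.
x_c = 229000.00/5300.00 = 43.21 in; y_c = 609500.00/5300.00 = 115.00 in.

x_c = 43.21 in, y_c = 115.00 in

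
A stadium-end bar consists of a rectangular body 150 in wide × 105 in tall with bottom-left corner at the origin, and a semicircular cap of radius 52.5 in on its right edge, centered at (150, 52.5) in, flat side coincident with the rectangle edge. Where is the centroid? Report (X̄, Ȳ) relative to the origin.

X̄ = 95.98 in, Ȳ = 52.50 in

rectangular body: A = 150 × 105 = 15750.00, centroid at (75.00, 52.50).
semicircular end: A = ½π·52.5² = 4329.51, centroid at (172.28, 52.50).
ΣA = 20079.51 in², ΣAX̄ = 1927144.86 in³, ΣAȲ = 1054174.14 in³.
X̄ = 1927144.86/20079.51 = 95.98 in; Ȳ = 1054174.14/20079.51 = 52.50 in.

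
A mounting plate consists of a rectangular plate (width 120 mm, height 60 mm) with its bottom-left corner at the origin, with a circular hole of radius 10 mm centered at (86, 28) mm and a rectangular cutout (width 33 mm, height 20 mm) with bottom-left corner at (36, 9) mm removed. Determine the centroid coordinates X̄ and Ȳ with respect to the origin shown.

X̄ = 59.48 mm, Ȳ = 31.27 mm

plate: A = 120 × 60 = 7200.00, centroid at (60.00, 30.00).
hole 1: A = −π·10² = -314.16, centroid at (86.00, 28.00).
hole 2: A = −(33 × 20) = -660.00, centroid at (52.50, 19.00).
ΣA = 6225.84 mm², ΣAX̄ = 370332.30 mm³, ΣAȲ = 194663.54 mm³.
X̄ = 370332.30/6225.84 = 59.48 mm; Ȳ = 194663.54/6225.84 = 31.27 mm.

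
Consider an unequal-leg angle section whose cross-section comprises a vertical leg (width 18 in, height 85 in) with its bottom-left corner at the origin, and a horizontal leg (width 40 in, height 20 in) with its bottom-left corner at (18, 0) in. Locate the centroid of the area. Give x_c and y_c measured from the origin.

x_c = 18.96 in, y_c = 31.34 in

vertical leg: A = 18 × 85 = 1530.00, centroid at (9.00, 42.50).
horizontal leg: A = 40 × 20 = 800.00, centroid at (38.00, 10.00).
ΣA = 2330.00 in², ΣAx_c = 44170.00 in³, ΣAy_c = 73025.00 in³.
x_c = 44170.00/2330.00 = 18.96 in; y_c = 73025.00/2330.00 = 31.34 in.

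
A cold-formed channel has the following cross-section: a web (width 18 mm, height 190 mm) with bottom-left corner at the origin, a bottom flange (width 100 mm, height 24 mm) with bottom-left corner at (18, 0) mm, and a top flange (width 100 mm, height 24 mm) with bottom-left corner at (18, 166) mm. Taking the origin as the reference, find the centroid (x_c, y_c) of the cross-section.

x_c = 43.45 mm, y_c = 95.00 mm

Part | A | x̄ᵢ | ȳᵢ | A·x̄ᵢ | A·ȳᵢ
web | 3420.00 | 9.00 | 95.00 | 30780.00 | 324900.00
bottom flange | 2400.00 | 68.00 | 12.00 | 163200.00 | 28800.00
top flange | 2400.00 | 68.00 | 178.00 | 163200.00 | 427200.00
Σ | 8220.00 |  |  | 357180.00 | 780900.00
x_c = 357180.00 / 8220.00 = 43.45 mm
y_c = 780900.00 / 8220.00 = 95.00 mm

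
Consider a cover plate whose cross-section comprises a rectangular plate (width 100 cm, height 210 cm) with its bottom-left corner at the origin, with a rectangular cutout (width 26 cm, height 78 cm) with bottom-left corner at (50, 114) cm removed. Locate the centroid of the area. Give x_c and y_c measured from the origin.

Part | A | x̄ᵢ | ȳᵢ | A·x̄ᵢ | A·ȳᵢ
plate | 21000.00 | 50.00 | 105.00 | 1050000.00 | 2205000.00
hole | -2028.00 | 63.00 | 153.00 | -127764.00 | -310284.00
Σ | 18972.00 |  |  | 922236.00 | 1894716.00
x_c = 922236.00 / 18972.00 = 48.61 cm
y_c = 1894716.00 / 18972.00 = 99.87 cm

x_c = 48.61 cm, y_c = 99.87 cm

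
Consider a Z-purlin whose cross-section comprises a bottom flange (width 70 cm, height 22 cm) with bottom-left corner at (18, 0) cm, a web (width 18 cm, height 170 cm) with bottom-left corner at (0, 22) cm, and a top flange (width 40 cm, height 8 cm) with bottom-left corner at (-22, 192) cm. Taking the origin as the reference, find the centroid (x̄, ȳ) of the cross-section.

x̄ = 22.06 cm, ȳ = 82.74 cm

Part | A | x̄ᵢ | ȳᵢ | A·x̄ᵢ | A·ȳᵢ
bottom flange | 1540.00 | 53.00 | 11.00 | 81620.00 | 16940.00
web | 3060.00 | 9.00 | 107.00 | 27540.00 | 327420.00
top flange | 320.00 | -2.00 | 196.00 | -640.00 | 62720.00
Σ | 4920.00 |  |  | 108520.00 | 407080.00
x̄ = 108520.00 / 4920.00 = 22.06 cm
ȳ = 407080.00 / 4920.00 = 82.74 cm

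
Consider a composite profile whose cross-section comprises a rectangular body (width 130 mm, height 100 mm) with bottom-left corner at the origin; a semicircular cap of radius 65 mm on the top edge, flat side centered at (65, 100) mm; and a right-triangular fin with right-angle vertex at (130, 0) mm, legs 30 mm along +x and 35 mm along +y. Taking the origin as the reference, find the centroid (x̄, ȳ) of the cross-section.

Part | A | x̄ᵢ | ȳᵢ | A·x̄ᵢ | A·ȳᵢ
rectangular body | 13000.00 | 65.00 | 50.00 | 845000.00 | 650000.00
semicircular top | 6636.61 | 65.00 | 127.59 | 431379.94 | 846744.78
triangular fin | 525.00 | 140.00 | 11.67 | 73500.00 | 6125.00
Σ | 20161.61 |  |  | 1349879.94 | 1502869.78
x̄ = 1349879.94 / 20161.61 = 66.95 mm
ȳ = 1502869.78 / 20161.61 = 74.54 mm

x̄ = 66.95 mm, ȳ = 74.54 mm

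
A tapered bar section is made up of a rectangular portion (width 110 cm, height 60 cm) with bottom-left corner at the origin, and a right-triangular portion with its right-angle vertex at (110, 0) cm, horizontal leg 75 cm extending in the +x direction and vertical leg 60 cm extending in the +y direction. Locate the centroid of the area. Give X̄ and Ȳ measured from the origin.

rectangular portion: A = 110 × 60 = 6600.00, centroid at (55.00, 30.00).
triangular portion: A = ½·75·60 = 2250.00, centroid at (135.00, 20.00).
ΣA = 8850.00 cm²
ΣAX̄ = (6600.00)(55.00) + (2250.00)(135.00) = 666750.00 cm³
ΣAȲ = (6600.00)(30.00) + (2250.00)(20.00) = 243000.00 cm³
X̄ = 666750.00 / 8850.00 = 75.34 cm
Ȳ = 243000.00 / 8850.00 = 27.46 cm

X̄ = 75.34 cm, Ȳ = 27.46 cm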